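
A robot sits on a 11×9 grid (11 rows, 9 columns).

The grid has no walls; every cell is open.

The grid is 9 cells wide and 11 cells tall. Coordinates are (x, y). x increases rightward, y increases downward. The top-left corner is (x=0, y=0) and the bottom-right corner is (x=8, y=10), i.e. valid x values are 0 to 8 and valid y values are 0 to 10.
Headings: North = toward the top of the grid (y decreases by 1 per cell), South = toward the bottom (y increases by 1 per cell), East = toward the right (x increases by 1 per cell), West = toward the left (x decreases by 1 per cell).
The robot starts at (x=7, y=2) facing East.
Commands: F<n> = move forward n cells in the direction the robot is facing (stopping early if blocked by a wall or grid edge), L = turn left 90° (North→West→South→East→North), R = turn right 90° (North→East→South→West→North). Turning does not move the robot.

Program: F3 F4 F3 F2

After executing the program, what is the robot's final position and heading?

Answer: Final position: (x=8, y=2), facing East

Derivation:
Start: (x=7, y=2), facing East
  F3: move forward 1/3 (blocked), now at (x=8, y=2)
  F4: move forward 0/4 (blocked), now at (x=8, y=2)
  F3: move forward 0/3 (blocked), now at (x=8, y=2)
  F2: move forward 0/2 (blocked), now at (x=8, y=2)
Final: (x=8, y=2), facing East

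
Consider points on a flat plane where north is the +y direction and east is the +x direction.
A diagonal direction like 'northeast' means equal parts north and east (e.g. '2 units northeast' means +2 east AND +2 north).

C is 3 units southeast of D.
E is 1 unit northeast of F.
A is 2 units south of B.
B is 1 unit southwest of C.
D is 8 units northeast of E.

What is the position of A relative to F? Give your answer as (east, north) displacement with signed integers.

Answer: A is at (east=11, north=3) relative to F.

Derivation:
Place F at the origin (east=0, north=0).
  E is 1 unit northeast of F: delta (east=+1, north=+1); E at (east=1, north=1).
  D is 8 units northeast of E: delta (east=+8, north=+8); D at (east=9, north=9).
  C is 3 units southeast of D: delta (east=+3, north=-3); C at (east=12, north=6).
  B is 1 unit southwest of C: delta (east=-1, north=-1); B at (east=11, north=5).
  A is 2 units south of B: delta (east=+0, north=-2); A at (east=11, north=3).
Therefore A relative to F: (east=11, north=3).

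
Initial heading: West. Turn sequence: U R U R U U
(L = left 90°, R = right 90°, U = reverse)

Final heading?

Answer: Final heading: East

Derivation:
Start: West
  U (U-turn (180°)) -> East
  R (right (90° clockwise)) -> South
  U (U-turn (180°)) -> North
  R (right (90° clockwise)) -> East
  U (U-turn (180°)) -> West
  U (U-turn (180°)) -> East
Final: East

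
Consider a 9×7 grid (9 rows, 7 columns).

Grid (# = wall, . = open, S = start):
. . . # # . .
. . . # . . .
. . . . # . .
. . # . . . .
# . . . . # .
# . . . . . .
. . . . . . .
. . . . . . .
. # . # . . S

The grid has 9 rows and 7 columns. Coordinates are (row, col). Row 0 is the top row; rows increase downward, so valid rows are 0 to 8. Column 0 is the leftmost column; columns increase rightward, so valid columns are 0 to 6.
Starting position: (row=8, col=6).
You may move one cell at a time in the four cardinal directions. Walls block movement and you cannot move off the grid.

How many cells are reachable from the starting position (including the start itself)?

BFS flood-fill from (row=8, col=6):
  Distance 0: (row=8, col=6)
  Distance 1: (row=7, col=6), (row=8, col=5)
  Distance 2: (row=6, col=6), (row=7, col=5), (row=8, col=4)
  Distance 3: (row=5, col=6), (row=6, col=5), (row=7, col=4)
  Distance 4: (row=4, col=6), (row=5, col=5), (row=6, col=4), (row=7, col=3)
  Distance 5: (row=3, col=6), (row=5, col=4), (row=6, col=3), (row=7, col=2)
  Distance 6: (row=2, col=6), (row=3, col=5), (row=4, col=4), (row=5, col=3), (row=6, col=2), (row=7, col=1), (row=8, col=2)
  Distance 7: (row=1, col=6), (row=2, col=5), (row=3, col=4), (row=4, col=3), (row=5, col=2), (row=6, col=1), (row=7, col=0)
  Distance 8: (row=0, col=6), (row=1, col=5), (row=3, col=3), (row=4, col=2), (row=5, col=1), (row=6, col=0), (row=8, col=0)
  Distance 9: (row=0, col=5), (row=1, col=4), (row=2, col=3), (row=4, col=1)
  Distance 10: (row=2, col=2), (row=3, col=1)
  Distance 11: (row=1, col=2), (row=2, col=1), (row=3, col=0)
  Distance 12: (row=0, col=2), (row=1, col=1), (row=2, col=0)
  Distance 13: (row=0, col=1), (row=1, col=0)
  Distance 14: (row=0, col=0)
Total reachable: 53 (grid has 53 open cells total)

Answer: Reachable cells: 53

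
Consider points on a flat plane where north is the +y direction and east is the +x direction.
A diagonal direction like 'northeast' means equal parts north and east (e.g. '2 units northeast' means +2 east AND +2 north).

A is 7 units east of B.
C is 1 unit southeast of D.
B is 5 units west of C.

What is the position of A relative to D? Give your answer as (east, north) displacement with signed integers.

Answer: A is at (east=3, north=-1) relative to D.

Derivation:
Place D at the origin (east=0, north=0).
  C is 1 unit southeast of D: delta (east=+1, north=-1); C at (east=1, north=-1).
  B is 5 units west of C: delta (east=-5, north=+0); B at (east=-4, north=-1).
  A is 7 units east of B: delta (east=+7, north=+0); A at (east=3, north=-1).
Therefore A relative to D: (east=3, north=-1).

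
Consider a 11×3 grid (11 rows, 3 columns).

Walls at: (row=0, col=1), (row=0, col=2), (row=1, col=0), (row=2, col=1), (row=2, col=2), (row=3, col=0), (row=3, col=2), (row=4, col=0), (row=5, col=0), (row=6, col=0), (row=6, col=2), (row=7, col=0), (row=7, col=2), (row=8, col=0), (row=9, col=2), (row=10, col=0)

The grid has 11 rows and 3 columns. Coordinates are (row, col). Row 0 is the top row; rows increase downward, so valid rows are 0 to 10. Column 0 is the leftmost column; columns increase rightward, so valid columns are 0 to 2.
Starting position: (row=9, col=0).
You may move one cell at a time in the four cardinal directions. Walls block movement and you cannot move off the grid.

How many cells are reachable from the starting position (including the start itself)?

BFS flood-fill from (row=9, col=0):
  Distance 0: (row=9, col=0)
  Distance 1: (row=9, col=1)
  Distance 2: (row=8, col=1), (row=10, col=1)
  Distance 3: (row=7, col=1), (row=8, col=2), (row=10, col=2)
  Distance 4: (row=6, col=1)
  Distance 5: (row=5, col=1)
  Distance 6: (row=4, col=1), (row=5, col=2)
  Distance 7: (row=3, col=1), (row=4, col=2)
Total reachable: 13 (grid has 17 open cells total)

Answer: Reachable cells: 13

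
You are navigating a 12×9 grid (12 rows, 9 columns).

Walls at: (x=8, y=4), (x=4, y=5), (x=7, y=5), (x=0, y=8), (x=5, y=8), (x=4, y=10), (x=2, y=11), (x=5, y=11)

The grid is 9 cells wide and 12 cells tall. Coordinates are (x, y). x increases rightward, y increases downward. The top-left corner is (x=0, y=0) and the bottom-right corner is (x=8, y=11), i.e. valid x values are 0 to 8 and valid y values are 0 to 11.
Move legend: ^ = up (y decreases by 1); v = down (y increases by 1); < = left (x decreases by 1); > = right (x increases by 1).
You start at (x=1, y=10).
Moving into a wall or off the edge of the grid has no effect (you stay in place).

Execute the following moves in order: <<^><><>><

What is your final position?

Start: (x=1, y=10)
  < (left): (x=1, y=10) -> (x=0, y=10)
  < (left): blocked, stay at (x=0, y=10)
  ^ (up): (x=0, y=10) -> (x=0, y=9)
  > (right): (x=0, y=9) -> (x=1, y=9)
  < (left): (x=1, y=9) -> (x=0, y=9)
  > (right): (x=0, y=9) -> (x=1, y=9)
  < (left): (x=1, y=9) -> (x=0, y=9)
  > (right): (x=0, y=9) -> (x=1, y=9)
  > (right): (x=1, y=9) -> (x=2, y=9)
  < (left): (x=2, y=9) -> (x=1, y=9)
Final: (x=1, y=9)

Answer: Final position: (x=1, y=9)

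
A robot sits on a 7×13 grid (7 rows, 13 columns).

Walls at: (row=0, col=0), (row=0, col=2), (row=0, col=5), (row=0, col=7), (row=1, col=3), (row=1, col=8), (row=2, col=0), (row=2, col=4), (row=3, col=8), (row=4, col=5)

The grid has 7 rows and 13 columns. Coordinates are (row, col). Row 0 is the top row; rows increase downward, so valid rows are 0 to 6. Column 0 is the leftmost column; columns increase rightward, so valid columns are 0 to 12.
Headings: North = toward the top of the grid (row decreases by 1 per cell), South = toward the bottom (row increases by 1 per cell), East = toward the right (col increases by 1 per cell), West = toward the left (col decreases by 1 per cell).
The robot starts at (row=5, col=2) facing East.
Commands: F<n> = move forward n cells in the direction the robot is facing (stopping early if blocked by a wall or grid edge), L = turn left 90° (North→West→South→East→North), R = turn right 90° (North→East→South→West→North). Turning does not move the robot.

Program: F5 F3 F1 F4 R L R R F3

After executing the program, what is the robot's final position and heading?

Answer: Final position: (row=5, col=9), facing West

Derivation:
Start: (row=5, col=2), facing East
  F5: move forward 5, now at (row=5, col=7)
  F3: move forward 3, now at (row=5, col=10)
  F1: move forward 1, now at (row=5, col=11)
  F4: move forward 1/4 (blocked), now at (row=5, col=12)
  R: turn right, now facing South
  L: turn left, now facing East
  R: turn right, now facing South
  R: turn right, now facing West
  F3: move forward 3, now at (row=5, col=9)
Final: (row=5, col=9), facing West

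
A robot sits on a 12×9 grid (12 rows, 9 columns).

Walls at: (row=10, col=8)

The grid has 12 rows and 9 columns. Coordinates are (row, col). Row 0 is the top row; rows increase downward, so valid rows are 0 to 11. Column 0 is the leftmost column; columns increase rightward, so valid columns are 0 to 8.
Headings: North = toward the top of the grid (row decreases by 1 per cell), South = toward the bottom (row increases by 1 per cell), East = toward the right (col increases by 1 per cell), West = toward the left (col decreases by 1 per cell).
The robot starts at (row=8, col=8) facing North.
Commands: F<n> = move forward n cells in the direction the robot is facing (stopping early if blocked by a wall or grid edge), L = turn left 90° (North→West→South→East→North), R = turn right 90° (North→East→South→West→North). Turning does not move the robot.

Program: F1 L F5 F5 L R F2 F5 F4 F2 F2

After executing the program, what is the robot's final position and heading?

Start: (row=8, col=8), facing North
  F1: move forward 1, now at (row=7, col=8)
  L: turn left, now facing West
  F5: move forward 5, now at (row=7, col=3)
  F5: move forward 3/5 (blocked), now at (row=7, col=0)
  L: turn left, now facing South
  R: turn right, now facing West
  F2: move forward 0/2 (blocked), now at (row=7, col=0)
  F5: move forward 0/5 (blocked), now at (row=7, col=0)
  F4: move forward 0/4 (blocked), now at (row=7, col=0)
  F2: move forward 0/2 (blocked), now at (row=7, col=0)
  F2: move forward 0/2 (blocked), now at (row=7, col=0)
Final: (row=7, col=0), facing West

Answer: Final position: (row=7, col=0), facing West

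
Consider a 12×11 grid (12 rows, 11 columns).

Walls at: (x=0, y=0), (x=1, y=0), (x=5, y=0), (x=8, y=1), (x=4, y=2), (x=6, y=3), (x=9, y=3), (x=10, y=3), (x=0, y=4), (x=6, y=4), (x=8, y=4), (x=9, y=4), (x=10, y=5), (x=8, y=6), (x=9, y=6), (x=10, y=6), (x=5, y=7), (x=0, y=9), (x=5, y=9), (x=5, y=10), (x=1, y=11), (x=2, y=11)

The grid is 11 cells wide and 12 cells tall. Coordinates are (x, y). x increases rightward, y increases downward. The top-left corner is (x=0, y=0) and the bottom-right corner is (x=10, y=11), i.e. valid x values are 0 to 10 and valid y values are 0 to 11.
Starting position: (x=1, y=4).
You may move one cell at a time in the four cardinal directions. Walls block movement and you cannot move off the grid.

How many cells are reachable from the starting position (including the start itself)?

Answer: Reachable cells: 109

Derivation:
BFS flood-fill from (x=1, y=4):
  Distance 0: (x=1, y=4)
  Distance 1: (x=1, y=3), (x=2, y=4), (x=1, y=5)
  Distance 2: (x=1, y=2), (x=0, y=3), (x=2, y=3), (x=3, y=4), (x=0, y=5), (x=2, y=5), (x=1, y=6)
  Distance 3: (x=1, y=1), (x=0, y=2), (x=2, y=2), (x=3, y=3), (x=4, y=4), (x=3, y=5), (x=0, y=6), (x=2, y=6), (x=1, y=7)
  Distance 4: (x=0, y=1), (x=2, y=1), (x=3, y=2), (x=4, y=3), (x=5, y=4), (x=4, y=5), (x=3, y=6), (x=0, y=7), (x=2, y=7), (x=1, y=8)
  Distance 5: (x=2, y=0), (x=3, y=1), (x=5, y=3), (x=5, y=5), (x=4, y=6), (x=3, y=7), (x=0, y=8), (x=2, y=8), (x=1, y=9)
  Distance 6: (x=3, y=0), (x=4, y=1), (x=5, y=2), (x=6, y=5), (x=5, y=6), (x=4, y=7), (x=3, y=8), (x=2, y=9), (x=1, y=10)
  Distance 7: (x=4, y=0), (x=5, y=1), (x=6, y=2), (x=7, y=5), (x=6, y=6), (x=4, y=8), (x=3, y=9), (x=0, y=10), (x=2, y=10)
  Distance 8: (x=6, y=1), (x=7, y=2), (x=7, y=4), (x=8, y=5), (x=7, y=6), (x=6, y=7), (x=5, y=8), (x=4, y=9), (x=3, y=10), (x=0, y=11)
  Distance 9: (x=6, y=0), (x=7, y=1), (x=8, y=2), (x=7, y=3), (x=9, y=5), (x=7, y=7), (x=6, y=8), (x=4, y=10), (x=3, y=11)
  Distance 10: (x=7, y=0), (x=9, y=2), (x=8, y=3), (x=8, y=7), (x=7, y=8), (x=6, y=9), (x=4, y=11)
  Distance 11: (x=8, y=0), (x=9, y=1), (x=10, y=2), (x=9, y=7), (x=8, y=8), (x=7, y=9), (x=6, y=10), (x=5, y=11)
  Distance 12: (x=9, y=0), (x=10, y=1), (x=10, y=7), (x=9, y=8), (x=8, y=9), (x=7, y=10), (x=6, y=11)
  Distance 13: (x=10, y=0), (x=10, y=8), (x=9, y=9), (x=8, y=10), (x=7, y=11)
  Distance 14: (x=10, y=9), (x=9, y=10), (x=8, y=11)
  Distance 15: (x=10, y=10), (x=9, y=11)
  Distance 16: (x=10, y=11)
Total reachable: 109 (grid has 110 open cells total)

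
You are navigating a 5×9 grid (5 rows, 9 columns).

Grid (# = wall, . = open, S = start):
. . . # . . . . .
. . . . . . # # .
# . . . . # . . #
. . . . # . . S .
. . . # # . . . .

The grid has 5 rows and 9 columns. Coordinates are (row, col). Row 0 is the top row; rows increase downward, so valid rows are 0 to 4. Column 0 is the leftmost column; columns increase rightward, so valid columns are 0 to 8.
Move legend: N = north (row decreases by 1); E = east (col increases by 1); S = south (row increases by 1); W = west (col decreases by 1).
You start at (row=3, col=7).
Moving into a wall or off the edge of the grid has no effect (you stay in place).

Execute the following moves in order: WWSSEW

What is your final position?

Start: (row=3, col=7)
  W (west): (row=3, col=7) -> (row=3, col=6)
  W (west): (row=3, col=6) -> (row=3, col=5)
  S (south): (row=3, col=5) -> (row=4, col=5)
  S (south): blocked, stay at (row=4, col=5)
  E (east): (row=4, col=5) -> (row=4, col=6)
  W (west): (row=4, col=6) -> (row=4, col=5)
Final: (row=4, col=5)

Answer: Final position: (row=4, col=5)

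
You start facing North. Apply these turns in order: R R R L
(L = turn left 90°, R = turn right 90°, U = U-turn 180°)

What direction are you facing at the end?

Answer: Final heading: South

Derivation:
Start: North
  R (right (90° clockwise)) -> East
  R (right (90° clockwise)) -> South
  R (right (90° clockwise)) -> West
  L (left (90° counter-clockwise)) -> South
Final: South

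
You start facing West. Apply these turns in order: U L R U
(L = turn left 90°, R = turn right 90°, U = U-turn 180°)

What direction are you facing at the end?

Answer: Final heading: West

Derivation:
Start: West
  U (U-turn (180°)) -> East
  L (left (90° counter-clockwise)) -> North
  R (right (90° clockwise)) -> East
  U (U-turn (180°)) -> West
Final: West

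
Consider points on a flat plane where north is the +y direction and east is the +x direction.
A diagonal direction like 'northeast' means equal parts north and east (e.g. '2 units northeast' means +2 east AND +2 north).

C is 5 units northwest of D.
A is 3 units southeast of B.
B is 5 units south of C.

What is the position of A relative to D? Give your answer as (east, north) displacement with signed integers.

Place D at the origin (east=0, north=0).
  C is 5 units northwest of D: delta (east=-5, north=+5); C at (east=-5, north=5).
  B is 5 units south of C: delta (east=+0, north=-5); B at (east=-5, north=0).
  A is 3 units southeast of B: delta (east=+3, north=-3); A at (east=-2, north=-3).
Therefore A relative to D: (east=-2, north=-3).

Answer: A is at (east=-2, north=-3) relative to D.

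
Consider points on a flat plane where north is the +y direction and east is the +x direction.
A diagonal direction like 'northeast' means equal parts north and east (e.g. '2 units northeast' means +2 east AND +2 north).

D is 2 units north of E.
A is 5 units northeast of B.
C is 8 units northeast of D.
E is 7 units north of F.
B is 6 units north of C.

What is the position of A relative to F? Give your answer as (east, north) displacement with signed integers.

Answer: A is at (east=13, north=28) relative to F.

Derivation:
Place F at the origin (east=0, north=0).
  E is 7 units north of F: delta (east=+0, north=+7); E at (east=0, north=7).
  D is 2 units north of E: delta (east=+0, north=+2); D at (east=0, north=9).
  C is 8 units northeast of D: delta (east=+8, north=+8); C at (east=8, north=17).
  B is 6 units north of C: delta (east=+0, north=+6); B at (east=8, north=23).
  A is 5 units northeast of B: delta (east=+5, north=+5); A at (east=13, north=28).
Therefore A relative to F: (east=13, north=28).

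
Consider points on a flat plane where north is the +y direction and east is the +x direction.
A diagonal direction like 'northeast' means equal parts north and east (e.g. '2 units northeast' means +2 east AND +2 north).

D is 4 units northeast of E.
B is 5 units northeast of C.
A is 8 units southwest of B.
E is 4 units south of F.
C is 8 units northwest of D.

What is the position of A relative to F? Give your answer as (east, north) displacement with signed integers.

Place F at the origin (east=0, north=0).
  E is 4 units south of F: delta (east=+0, north=-4); E at (east=0, north=-4).
  D is 4 units northeast of E: delta (east=+4, north=+4); D at (east=4, north=0).
  C is 8 units northwest of D: delta (east=-8, north=+8); C at (east=-4, north=8).
  B is 5 units northeast of C: delta (east=+5, north=+5); B at (east=1, north=13).
  A is 8 units southwest of B: delta (east=-8, north=-8); A at (east=-7, north=5).
Therefore A relative to F: (east=-7, north=5).

Answer: A is at (east=-7, north=5) relative to F.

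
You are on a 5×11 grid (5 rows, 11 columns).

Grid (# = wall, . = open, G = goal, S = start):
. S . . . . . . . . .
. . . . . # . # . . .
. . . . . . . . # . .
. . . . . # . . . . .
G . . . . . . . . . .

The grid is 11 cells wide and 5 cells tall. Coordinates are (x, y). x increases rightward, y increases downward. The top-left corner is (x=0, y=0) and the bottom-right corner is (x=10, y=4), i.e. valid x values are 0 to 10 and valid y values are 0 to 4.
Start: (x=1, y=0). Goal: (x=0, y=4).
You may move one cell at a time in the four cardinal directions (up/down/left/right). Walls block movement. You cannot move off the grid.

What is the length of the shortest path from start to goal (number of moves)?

Answer: Shortest path length: 5

Derivation:
BFS from (x=1, y=0) until reaching (x=0, y=4):
  Distance 0: (x=1, y=0)
  Distance 1: (x=0, y=0), (x=2, y=0), (x=1, y=1)
  Distance 2: (x=3, y=0), (x=0, y=1), (x=2, y=1), (x=1, y=2)
  Distance 3: (x=4, y=0), (x=3, y=1), (x=0, y=2), (x=2, y=2), (x=1, y=3)
  Distance 4: (x=5, y=0), (x=4, y=1), (x=3, y=2), (x=0, y=3), (x=2, y=3), (x=1, y=4)
  Distance 5: (x=6, y=0), (x=4, y=2), (x=3, y=3), (x=0, y=4), (x=2, y=4)  <- goal reached here
One shortest path (5 moves): (x=1, y=0) -> (x=0, y=0) -> (x=0, y=1) -> (x=0, y=2) -> (x=0, y=3) -> (x=0, y=4)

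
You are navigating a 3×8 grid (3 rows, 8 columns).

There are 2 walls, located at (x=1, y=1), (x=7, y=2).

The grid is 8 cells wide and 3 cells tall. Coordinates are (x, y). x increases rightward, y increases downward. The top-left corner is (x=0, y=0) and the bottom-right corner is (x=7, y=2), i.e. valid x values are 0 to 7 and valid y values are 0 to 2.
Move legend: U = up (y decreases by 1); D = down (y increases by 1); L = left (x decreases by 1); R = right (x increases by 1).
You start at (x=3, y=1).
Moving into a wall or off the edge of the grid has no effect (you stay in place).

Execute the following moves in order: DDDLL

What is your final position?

Start: (x=3, y=1)
  D (down): (x=3, y=1) -> (x=3, y=2)
  D (down): blocked, stay at (x=3, y=2)
  D (down): blocked, stay at (x=3, y=2)
  L (left): (x=3, y=2) -> (x=2, y=2)
  L (left): (x=2, y=2) -> (x=1, y=2)
Final: (x=1, y=2)

Answer: Final position: (x=1, y=2)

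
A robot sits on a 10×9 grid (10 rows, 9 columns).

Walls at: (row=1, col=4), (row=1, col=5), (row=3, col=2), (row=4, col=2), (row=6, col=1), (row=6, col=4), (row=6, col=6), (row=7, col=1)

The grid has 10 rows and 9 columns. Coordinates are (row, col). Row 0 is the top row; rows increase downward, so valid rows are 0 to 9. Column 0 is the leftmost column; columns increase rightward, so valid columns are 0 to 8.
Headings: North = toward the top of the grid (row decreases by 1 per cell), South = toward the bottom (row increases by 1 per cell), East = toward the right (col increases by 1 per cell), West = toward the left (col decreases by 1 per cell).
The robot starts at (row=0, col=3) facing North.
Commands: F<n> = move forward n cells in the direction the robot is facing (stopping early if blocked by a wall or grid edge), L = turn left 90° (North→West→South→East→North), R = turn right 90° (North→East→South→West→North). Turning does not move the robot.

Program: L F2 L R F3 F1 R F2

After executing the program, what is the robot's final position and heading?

Answer: Final position: (row=0, col=0), facing North

Derivation:
Start: (row=0, col=3), facing North
  L: turn left, now facing West
  F2: move forward 2, now at (row=0, col=1)
  L: turn left, now facing South
  R: turn right, now facing West
  F3: move forward 1/3 (blocked), now at (row=0, col=0)
  F1: move forward 0/1 (blocked), now at (row=0, col=0)
  R: turn right, now facing North
  F2: move forward 0/2 (blocked), now at (row=0, col=0)
Final: (row=0, col=0), facing North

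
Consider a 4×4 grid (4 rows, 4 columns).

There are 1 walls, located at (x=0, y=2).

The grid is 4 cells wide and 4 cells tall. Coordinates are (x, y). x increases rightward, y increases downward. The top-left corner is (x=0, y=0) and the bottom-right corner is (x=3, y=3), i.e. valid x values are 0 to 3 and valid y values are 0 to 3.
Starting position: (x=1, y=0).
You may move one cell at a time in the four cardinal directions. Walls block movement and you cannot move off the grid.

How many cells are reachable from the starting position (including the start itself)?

Answer: Reachable cells: 15

Derivation:
BFS flood-fill from (x=1, y=0):
  Distance 0: (x=1, y=0)
  Distance 1: (x=0, y=0), (x=2, y=0), (x=1, y=1)
  Distance 2: (x=3, y=0), (x=0, y=1), (x=2, y=1), (x=1, y=2)
  Distance 3: (x=3, y=1), (x=2, y=2), (x=1, y=3)
  Distance 4: (x=3, y=2), (x=0, y=3), (x=2, y=3)
  Distance 5: (x=3, y=3)
Total reachable: 15 (grid has 15 open cells total)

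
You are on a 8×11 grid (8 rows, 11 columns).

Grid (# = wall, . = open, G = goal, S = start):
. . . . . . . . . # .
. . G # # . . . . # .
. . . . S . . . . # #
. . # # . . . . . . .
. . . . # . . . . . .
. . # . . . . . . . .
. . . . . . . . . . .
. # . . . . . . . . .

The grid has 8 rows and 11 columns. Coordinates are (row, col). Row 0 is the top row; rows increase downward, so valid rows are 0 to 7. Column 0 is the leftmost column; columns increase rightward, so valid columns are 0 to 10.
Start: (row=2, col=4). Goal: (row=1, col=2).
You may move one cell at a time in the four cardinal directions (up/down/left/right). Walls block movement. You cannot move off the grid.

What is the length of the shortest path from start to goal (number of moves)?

Answer: Shortest path length: 3

Derivation:
BFS from (row=2, col=4) until reaching (row=1, col=2):
  Distance 0: (row=2, col=4)
  Distance 1: (row=2, col=3), (row=2, col=5), (row=3, col=4)
  Distance 2: (row=1, col=5), (row=2, col=2), (row=2, col=6), (row=3, col=5)
  Distance 3: (row=0, col=5), (row=1, col=2), (row=1, col=6), (row=2, col=1), (row=2, col=7), (row=3, col=6), (row=4, col=5)  <- goal reached here
One shortest path (3 moves): (row=2, col=4) -> (row=2, col=3) -> (row=2, col=2) -> (row=1, col=2)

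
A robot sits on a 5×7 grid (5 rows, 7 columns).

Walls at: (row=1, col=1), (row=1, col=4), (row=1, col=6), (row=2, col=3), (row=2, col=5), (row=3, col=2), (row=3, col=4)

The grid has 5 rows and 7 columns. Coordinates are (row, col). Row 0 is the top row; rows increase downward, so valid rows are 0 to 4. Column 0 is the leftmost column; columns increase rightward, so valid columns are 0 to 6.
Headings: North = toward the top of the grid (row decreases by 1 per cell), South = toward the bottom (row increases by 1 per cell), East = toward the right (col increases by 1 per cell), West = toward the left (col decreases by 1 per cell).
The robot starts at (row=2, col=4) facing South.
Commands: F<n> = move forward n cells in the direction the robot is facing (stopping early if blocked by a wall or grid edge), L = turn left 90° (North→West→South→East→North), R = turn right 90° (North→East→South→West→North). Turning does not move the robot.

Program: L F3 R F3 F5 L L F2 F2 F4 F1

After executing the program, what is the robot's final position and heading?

Start: (row=2, col=4), facing South
  L: turn left, now facing East
  F3: move forward 0/3 (blocked), now at (row=2, col=4)
  R: turn right, now facing South
  F3: move forward 0/3 (blocked), now at (row=2, col=4)
  F5: move forward 0/5 (blocked), now at (row=2, col=4)
  L: turn left, now facing East
  L: turn left, now facing North
  F2: move forward 0/2 (blocked), now at (row=2, col=4)
  F2: move forward 0/2 (blocked), now at (row=2, col=4)
  F4: move forward 0/4 (blocked), now at (row=2, col=4)
  F1: move forward 0/1 (blocked), now at (row=2, col=4)
Final: (row=2, col=4), facing North

Answer: Final position: (row=2, col=4), facing North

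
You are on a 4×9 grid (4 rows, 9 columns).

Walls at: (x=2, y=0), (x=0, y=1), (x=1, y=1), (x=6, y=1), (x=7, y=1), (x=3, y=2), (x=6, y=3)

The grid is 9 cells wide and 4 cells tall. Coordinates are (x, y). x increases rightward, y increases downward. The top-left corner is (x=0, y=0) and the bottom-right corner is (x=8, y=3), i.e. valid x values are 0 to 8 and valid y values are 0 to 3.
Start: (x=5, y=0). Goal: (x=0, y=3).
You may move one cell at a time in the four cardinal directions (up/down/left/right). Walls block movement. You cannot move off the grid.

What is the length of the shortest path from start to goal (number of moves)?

Answer: Shortest path length: 8

Derivation:
BFS from (x=5, y=0) until reaching (x=0, y=3):
  Distance 0: (x=5, y=0)
  Distance 1: (x=4, y=0), (x=6, y=0), (x=5, y=1)
  Distance 2: (x=3, y=0), (x=7, y=0), (x=4, y=1), (x=5, y=2)
  Distance 3: (x=8, y=0), (x=3, y=1), (x=4, y=2), (x=6, y=2), (x=5, y=3)
  Distance 4: (x=2, y=1), (x=8, y=1), (x=7, y=2), (x=4, y=3)
  Distance 5: (x=2, y=2), (x=8, y=2), (x=3, y=3), (x=7, y=3)
  Distance 6: (x=1, y=2), (x=2, y=3), (x=8, y=3)
  Distance 7: (x=0, y=2), (x=1, y=3)
  Distance 8: (x=0, y=3)  <- goal reached here
One shortest path (8 moves): (x=5, y=0) -> (x=4, y=0) -> (x=3, y=0) -> (x=3, y=1) -> (x=2, y=1) -> (x=2, y=2) -> (x=1, y=2) -> (x=0, y=2) -> (x=0, y=3)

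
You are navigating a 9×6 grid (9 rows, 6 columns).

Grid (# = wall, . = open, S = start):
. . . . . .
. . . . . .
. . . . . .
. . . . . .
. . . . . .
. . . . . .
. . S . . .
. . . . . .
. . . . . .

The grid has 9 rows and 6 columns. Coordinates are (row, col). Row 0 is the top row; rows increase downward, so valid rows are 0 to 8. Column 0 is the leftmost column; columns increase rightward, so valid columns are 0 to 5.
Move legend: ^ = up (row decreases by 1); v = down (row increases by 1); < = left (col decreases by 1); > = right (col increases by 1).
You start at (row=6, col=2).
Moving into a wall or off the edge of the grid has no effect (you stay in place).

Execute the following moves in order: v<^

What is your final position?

Answer: Final position: (row=6, col=1)

Derivation:
Start: (row=6, col=2)
  v (down): (row=6, col=2) -> (row=7, col=2)
  < (left): (row=7, col=2) -> (row=7, col=1)
  ^ (up): (row=7, col=1) -> (row=6, col=1)
Final: (row=6, col=1)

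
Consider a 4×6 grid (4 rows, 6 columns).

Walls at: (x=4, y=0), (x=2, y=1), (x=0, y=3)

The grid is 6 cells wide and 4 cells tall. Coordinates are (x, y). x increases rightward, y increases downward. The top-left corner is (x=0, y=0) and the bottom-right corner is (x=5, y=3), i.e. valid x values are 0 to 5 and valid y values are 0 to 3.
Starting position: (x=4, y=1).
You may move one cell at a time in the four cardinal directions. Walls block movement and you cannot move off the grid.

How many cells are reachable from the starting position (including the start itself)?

BFS flood-fill from (x=4, y=1):
  Distance 0: (x=4, y=1)
  Distance 1: (x=3, y=1), (x=5, y=1), (x=4, y=2)
  Distance 2: (x=3, y=0), (x=5, y=0), (x=3, y=2), (x=5, y=2), (x=4, y=3)
  Distance 3: (x=2, y=0), (x=2, y=2), (x=3, y=3), (x=5, y=3)
  Distance 4: (x=1, y=0), (x=1, y=2), (x=2, y=3)
  Distance 5: (x=0, y=0), (x=1, y=1), (x=0, y=2), (x=1, y=3)
  Distance 6: (x=0, y=1)
Total reachable: 21 (grid has 21 open cells total)

Answer: Reachable cells: 21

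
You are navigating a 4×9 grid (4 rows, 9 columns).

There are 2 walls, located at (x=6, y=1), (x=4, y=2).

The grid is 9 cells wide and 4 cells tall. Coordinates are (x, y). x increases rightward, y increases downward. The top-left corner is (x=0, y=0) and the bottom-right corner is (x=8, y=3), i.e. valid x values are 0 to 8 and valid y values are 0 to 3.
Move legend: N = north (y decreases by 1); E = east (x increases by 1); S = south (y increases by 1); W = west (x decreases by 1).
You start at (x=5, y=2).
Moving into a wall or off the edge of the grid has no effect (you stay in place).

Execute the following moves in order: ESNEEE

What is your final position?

Answer: Final position: (x=8, y=2)

Derivation:
Start: (x=5, y=2)
  E (east): (x=5, y=2) -> (x=6, y=2)
  S (south): (x=6, y=2) -> (x=6, y=3)
  N (north): (x=6, y=3) -> (x=6, y=2)
  E (east): (x=6, y=2) -> (x=7, y=2)
  E (east): (x=7, y=2) -> (x=8, y=2)
  E (east): blocked, stay at (x=8, y=2)
Final: (x=8, y=2)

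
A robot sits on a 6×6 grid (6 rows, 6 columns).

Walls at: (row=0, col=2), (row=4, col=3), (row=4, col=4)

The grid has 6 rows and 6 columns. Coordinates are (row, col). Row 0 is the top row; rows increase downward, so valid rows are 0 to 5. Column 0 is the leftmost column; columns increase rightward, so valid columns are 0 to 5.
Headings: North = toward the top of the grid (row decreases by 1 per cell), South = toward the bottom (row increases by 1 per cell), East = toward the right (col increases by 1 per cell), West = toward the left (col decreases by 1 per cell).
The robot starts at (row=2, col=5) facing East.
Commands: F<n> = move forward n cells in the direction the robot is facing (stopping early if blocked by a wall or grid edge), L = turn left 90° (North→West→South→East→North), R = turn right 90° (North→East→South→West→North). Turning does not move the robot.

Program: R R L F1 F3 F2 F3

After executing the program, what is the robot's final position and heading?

Answer: Final position: (row=5, col=5), facing South

Derivation:
Start: (row=2, col=5), facing East
  R: turn right, now facing South
  R: turn right, now facing West
  L: turn left, now facing South
  F1: move forward 1, now at (row=3, col=5)
  F3: move forward 2/3 (blocked), now at (row=5, col=5)
  F2: move forward 0/2 (blocked), now at (row=5, col=5)
  F3: move forward 0/3 (blocked), now at (row=5, col=5)
Final: (row=5, col=5), facing South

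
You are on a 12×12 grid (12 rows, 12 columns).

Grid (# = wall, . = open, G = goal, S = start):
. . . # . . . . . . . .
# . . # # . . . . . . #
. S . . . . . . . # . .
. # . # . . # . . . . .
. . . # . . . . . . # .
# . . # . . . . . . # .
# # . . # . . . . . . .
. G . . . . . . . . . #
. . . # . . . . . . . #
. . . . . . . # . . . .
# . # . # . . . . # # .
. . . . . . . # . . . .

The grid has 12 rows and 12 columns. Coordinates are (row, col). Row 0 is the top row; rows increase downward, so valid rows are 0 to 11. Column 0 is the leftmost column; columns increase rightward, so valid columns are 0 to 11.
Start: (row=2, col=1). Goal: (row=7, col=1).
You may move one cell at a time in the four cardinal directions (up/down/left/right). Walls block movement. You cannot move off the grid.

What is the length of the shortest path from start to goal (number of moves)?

Answer: Shortest path length: 7

Derivation:
BFS from (row=2, col=1) until reaching (row=7, col=1):
  Distance 0: (row=2, col=1)
  Distance 1: (row=1, col=1), (row=2, col=0), (row=2, col=2)
  Distance 2: (row=0, col=1), (row=1, col=2), (row=2, col=3), (row=3, col=0), (row=3, col=2)
  Distance 3: (row=0, col=0), (row=0, col=2), (row=2, col=4), (row=4, col=0), (row=4, col=2)
  Distance 4: (row=2, col=5), (row=3, col=4), (row=4, col=1), (row=5, col=2)
  Distance 5: (row=1, col=5), (row=2, col=6), (row=3, col=5), (row=4, col=4), (row=5, col=1), (row=6, col=2)
  Distance 6: (row=0, col=5), (row=1, col=6), (row=2, col=7), (row=4, col=5), (row=5, col=4), (row=6, col=3), (row=7, col=2)
  Distance 7: (row=0, col=4), (row=0, col=6), (row=1, col=7), (row=2, col=8), (row=3, col=7), (row=4, col=6), (row=5, col=5), (row=7, col=1), (row=7, col=3), (row=8, col=2)  <- goal reached here
One shortest path (7 moves): (row=2, col=1) -> (row=2, col=2) -> (row=3, col=2) -> (row=4, col=2) -> (row=5, col=2) -> (row=6, col=2) -> (row=7, col=2) -> (row=7, col=1)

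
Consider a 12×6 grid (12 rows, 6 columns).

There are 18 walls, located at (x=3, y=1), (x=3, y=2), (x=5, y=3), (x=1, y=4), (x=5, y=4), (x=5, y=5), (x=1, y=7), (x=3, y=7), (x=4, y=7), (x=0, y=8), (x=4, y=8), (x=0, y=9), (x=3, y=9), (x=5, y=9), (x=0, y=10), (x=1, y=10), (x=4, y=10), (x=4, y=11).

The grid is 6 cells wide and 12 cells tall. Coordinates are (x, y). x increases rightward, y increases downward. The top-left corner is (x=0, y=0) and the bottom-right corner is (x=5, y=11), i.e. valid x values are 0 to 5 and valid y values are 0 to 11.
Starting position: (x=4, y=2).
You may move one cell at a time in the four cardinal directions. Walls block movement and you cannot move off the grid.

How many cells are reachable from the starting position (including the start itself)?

Answer: Reachable cells: 51

Derivation:
BFS flood-fill from (x=4, y=2):
  Distance 0: (x=4, y=2)
  Distance 1: (x=4, y=1), (x=5, y=2), (x=4, y=3)
  Distance 2: (x=4, y=0), (x=5, y=1), (x=3, y=3), (x=4, y=4)
  Distance 3: (x=3, y=0), (x=5, y=0), (x=2, y=3), (x=3, y=4), (x=4, y=5)
  Distance 4: (x=2, y=0), (x=2, y=2), (x=1, y=3), (x=2, y=4), (x=3, y=5), (x=4, y=6)
  Distance 5: (x=1, y=0), (x=2, y=1), (x=1, y=2), (x=0, y=3), (x=2, y=5), (x=3, y=6), (x=5, y=6)
  Distance 6: (x=0, y=0), (x=1, y=1), (x=0, y=2), (x=0, y=4), (x=1, y=5), (x=2, y=6), (x=5, y=7)
  Distance 7: (x=0, y=1), (x=0, y=5), (x=1, y=6), (x=2, y=7), (x=5, y=8)
  Distance 8: (x=0, y=6), (x=2, y=8)
  Distance 9: (x=0, y=7), (x=1, y=8), (x=3, y=8), (x=2, y=9)
  Distance 10: (x=1, y=9), (x=2, y=10)
  Distance 11: (x=3, y=10), (x=2, y=11)
  Distance 12: (x=1, y=11), (x=3, y=11)
  Distance 13: (x=0, y=11)
Total reachable: 51 (grid has 54 open cells total)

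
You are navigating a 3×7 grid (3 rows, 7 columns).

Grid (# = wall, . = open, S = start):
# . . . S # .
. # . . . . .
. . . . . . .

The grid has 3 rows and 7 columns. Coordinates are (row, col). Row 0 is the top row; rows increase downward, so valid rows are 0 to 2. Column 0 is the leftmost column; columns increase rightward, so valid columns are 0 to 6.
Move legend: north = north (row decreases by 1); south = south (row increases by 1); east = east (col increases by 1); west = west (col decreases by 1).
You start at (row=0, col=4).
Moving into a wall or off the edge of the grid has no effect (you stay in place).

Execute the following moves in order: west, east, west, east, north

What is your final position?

Answer: Final position: (row=0, col=4)

Derivation:
Start: (row=0, col=4)
  west (west): (row=0, col=4) -> (row=0, col=3)
  east (east): (row=0, col=3) -> (row=0, col=4)
  west (west): (row=0, col=4) -> (row=0, col=3)
  east (east): (row=0, col=3) -> (row=0, col=4)
  north (north): blocked, stay at (row=0, col=4)
Final: (row=0, col=4)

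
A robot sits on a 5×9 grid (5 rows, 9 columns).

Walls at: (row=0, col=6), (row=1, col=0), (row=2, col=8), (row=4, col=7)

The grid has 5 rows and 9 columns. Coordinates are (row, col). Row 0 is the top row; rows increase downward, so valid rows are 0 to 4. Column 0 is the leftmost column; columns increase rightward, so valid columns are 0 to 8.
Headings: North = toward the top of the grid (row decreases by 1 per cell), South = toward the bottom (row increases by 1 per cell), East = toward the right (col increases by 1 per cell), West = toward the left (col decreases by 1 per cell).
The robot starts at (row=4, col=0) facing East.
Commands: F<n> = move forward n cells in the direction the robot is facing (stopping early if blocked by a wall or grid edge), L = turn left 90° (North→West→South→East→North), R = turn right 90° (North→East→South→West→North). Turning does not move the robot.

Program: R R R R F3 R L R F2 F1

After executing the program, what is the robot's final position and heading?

Answer: Final position: (row=4, col=3), facing South

Derivation:
Start: (row=4, col=0), facing East
  R: turn right, now facing South
  R: turn right, now facing West
  R: turn right, now facing North
  R: turn right, now facing East
  F3: move forward 3, now at (row=4, col=3)
  R: turn right, now facing South
  L: turn left, now facing East
  R: turn right, now facing South
  F2: move forward 0/2 (blocked), now at (row=4, col=3)
  F1: move forward 0/1 (blocked), now at (row=4, col=3)
Final: (row=4, col=3), facing South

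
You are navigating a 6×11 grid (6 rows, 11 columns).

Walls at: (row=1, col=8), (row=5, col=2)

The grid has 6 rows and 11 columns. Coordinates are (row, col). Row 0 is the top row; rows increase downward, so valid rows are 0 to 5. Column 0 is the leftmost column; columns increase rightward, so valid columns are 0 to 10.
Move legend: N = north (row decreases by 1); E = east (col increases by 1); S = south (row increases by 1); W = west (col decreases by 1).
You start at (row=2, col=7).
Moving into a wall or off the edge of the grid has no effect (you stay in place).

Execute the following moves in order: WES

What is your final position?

Start: (row=2, col=7)
  W (west): (row=2, col=7) -> (row=2, col=6)
  E (east): (row=2, col=6) -> (row=2, col=7)
  S (south): (row=2, col=7) -> (row=3, col=7)
Final: (row=3, col=7)

Answer: Final position: (row=3, col=7)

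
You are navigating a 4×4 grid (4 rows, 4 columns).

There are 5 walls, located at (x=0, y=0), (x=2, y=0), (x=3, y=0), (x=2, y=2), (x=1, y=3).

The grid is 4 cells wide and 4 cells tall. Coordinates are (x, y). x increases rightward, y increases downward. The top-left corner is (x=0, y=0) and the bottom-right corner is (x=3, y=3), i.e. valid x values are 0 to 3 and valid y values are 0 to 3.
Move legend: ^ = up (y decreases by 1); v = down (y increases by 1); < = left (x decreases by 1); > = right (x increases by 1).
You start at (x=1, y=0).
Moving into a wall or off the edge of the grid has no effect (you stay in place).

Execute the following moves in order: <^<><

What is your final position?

Answer: Final position: (x=1, y=0)

Derivation:
Start: (x=1, y=0)
  < (left): blocked, stay at (x=1, y=0)
  ^ (up): blocked, stay at (x=1, y=0)
  < (left): blocked, stay at (x=1, y=0)
  > (right): blocked, stay at (x=1, y=0)
  < (left): blocked, stay at (x=1, y=0)
Final: (x=1, y=0)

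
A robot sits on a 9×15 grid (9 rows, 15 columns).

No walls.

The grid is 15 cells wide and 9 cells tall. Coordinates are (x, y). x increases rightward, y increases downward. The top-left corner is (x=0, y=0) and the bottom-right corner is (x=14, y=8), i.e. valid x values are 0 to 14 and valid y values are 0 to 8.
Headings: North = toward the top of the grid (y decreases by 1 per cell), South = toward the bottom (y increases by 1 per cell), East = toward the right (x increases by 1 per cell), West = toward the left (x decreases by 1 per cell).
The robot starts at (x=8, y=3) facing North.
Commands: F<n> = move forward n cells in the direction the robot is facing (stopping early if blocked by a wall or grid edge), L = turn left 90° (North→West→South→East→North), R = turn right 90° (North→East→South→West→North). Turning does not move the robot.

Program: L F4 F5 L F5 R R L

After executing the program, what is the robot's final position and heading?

Answer: Final position: (x=0, y=8), facing West

Derivation:
Start: (x=8, y=3), facing North
  L: turn left, now facing West
  F4: move forward 4, now at (x=4, y=3)
  F5: move forward 4/5 (blocked), now at (x=0, y=3)
  L: turn left, now facing South
  F5: move forward 5, now at (x=0, y=8)
  R: turn right, now facing West
  R: turn right, now facing North
  L: turn left, now facing West
Final: (x=0, y=8), facing West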